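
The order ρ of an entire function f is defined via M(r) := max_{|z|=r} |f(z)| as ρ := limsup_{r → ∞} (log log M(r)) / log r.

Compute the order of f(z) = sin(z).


sin(w) is a linear combination of e^{iw} and e^{−iw} (or e^w, e^{−w} in the hyperbolic case), so |sin(w)| ≤ e^{|w|}. With w = z, |w| ≤ 1|z| + 0 = 1r + 0 on |z| = r, giving M(r) ≤ e^{1r + 0}, so ρ ≤ 1. On a suitable ray (z = it for sin/cos; z = t for sinh/cosh, t real → ∞), |sin(z)| grows like e^{1|t|}/2, so ρ ≥ 1. Hence ρ = 1.
Therefore ρ = 1.

Order ρ = 1.


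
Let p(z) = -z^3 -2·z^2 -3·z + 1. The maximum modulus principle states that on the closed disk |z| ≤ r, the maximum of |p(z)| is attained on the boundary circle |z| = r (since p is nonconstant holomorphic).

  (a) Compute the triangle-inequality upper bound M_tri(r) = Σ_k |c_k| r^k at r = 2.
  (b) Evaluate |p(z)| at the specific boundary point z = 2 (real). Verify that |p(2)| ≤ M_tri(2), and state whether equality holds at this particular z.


Coefficients: c_0 = 1, c_1 = -3, c_2 = -2, c_3 = -1. Radius r = 2.
Part (a). Triangle bound: M_tri(r) = Σ_k |c_k| r^k
  = |1|·2^0 + |-3|·2^1 + |-2|·2^2 + |-1|·2^3
  = 1 + 6 + 8 + 8 = 23.
This bounds M(r) := max_{|z|=r} |p(z)| from above; equality holds iff all terms c_k z^k can be made to align in phase at a single z on |z|=r.
Part (b). At z = 2 (real, on the circle |z| = r):
  p(2) = (1)·2^0 + (-3)·2^1 + (-2)·2^2 + (-1)·2^3 = -21.
  |p(2)| = 21.
Check: |p(2)| = 21 ≤ 23 = M_tri(2). ✓ Equality does not hold at z = 2 (the coefficients have mixed signs, so the terms do not all align in phase there).

M_tri(2) = 23; |p(2)| = 21; equality at z=2: no.


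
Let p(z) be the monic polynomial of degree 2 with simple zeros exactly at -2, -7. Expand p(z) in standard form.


The polynomial is p(z) = ∏_{α ∈ S} (z − α), where S = {-2, -7}.
Expanding the product yields: p(z) = z^2 + 9·z + 14.
The resulting polynomial has degree 2 and real coefficients as required.

p(z) = z^2 + 9·z + 14.


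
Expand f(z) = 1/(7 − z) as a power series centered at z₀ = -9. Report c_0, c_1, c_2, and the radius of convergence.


Let w = z − z₀, so z = z₀ + w.
Then 7 − z = 7 − (z₀ + w) = (7 − z₀) − w = 16 − w.
f(z) = 1/(16 − w) = (1/(16)) · 1/(1 − w/(16)) = Σ_{n≥0} w^n / (16)^(n+1).
So c_n = 1/(16)^(n+1):
  c_0 = 1/(16)^1 = 1/16.
  c_1 = 1/(16)^2 = 1/256.
  c_2 = 1/(16)^3 = 1/4096.
The series is valid for |w/d| < 1, i.e. |z − z₀| < |d|.
Radius of convergence: R = |7 − z₀| = |16| = 16 (distance from z₀ to the singularity z = 7).

c_0 = 1/16, c_1 = 1/256, c_2 = 1/4096; R = 16.


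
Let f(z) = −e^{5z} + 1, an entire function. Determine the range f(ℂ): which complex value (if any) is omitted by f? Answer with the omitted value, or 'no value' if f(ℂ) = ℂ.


Little Picard bounds the complement of f(ℂ) to at most one point.
e^{5z} is never zero on ℂ, so -1·e^{5z} takes every value in ℂ ∖ {0}. Adding 1 shifts the range to ℂ ∖ {1}. Thus f omits exactly the value 1.

Omitted value: 1.


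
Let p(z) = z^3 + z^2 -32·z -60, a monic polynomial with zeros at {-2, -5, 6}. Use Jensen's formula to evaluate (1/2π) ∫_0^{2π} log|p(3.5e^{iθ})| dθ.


Zeros: -5, -2, 6; r = 3.5.
Inside |z| < r: -2. Outside (|z| ≥ r): -5, 6.
p(0) = -60, so log|p(0)| = log(60) = 4.0943.
Apply Jensen: I(r) = log|p(0)| + Σ_k log(r/|z_k|), summed over zeros inside |z| < r.
  log(r/|z_k|) for z_k = -2: log(3.5/2) = 0.5596
  Outside zeros (-5, 6) contribute nothing to the Jensen sum.
Sum over inside zeros: 0.5596.
I(r) = log|p(0)| + (inside sum) = 4.0943 + 0.5596 = 4.6540.
Note: since some zeros are outside |z| ≤ r, the simplified n·log(r) form does NOT apply — only the inside zeros contribute.

I(r) ≈ 4.6540.


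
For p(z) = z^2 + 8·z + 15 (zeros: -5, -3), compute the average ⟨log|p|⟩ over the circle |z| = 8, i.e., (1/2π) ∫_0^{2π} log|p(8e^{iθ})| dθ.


Zeros: -5, -3; r = 8.
Inside |z| < r: -5, -3. Outside (|z| ≥ r): ∅.
p(0) = 15, so log|p(0)| = log(15) = 2.7081.
Apply Jensen: I(r) = log|p(0)| + Σ_k log(r/|z_k|), summed over zeros inside |z| < r.
  log(r/|z_k|) for z_k = -5: log(8/5) = 0.4700
  log(r/|z_k|) for z_k = -3: log(8/3) = 0.9808
Sum over inside zeros: 1.4508.
I(r) = log|p(0)| + (inside sum) = 2.7081 + 1.4508 = 4.1589.
Closed form (all zeros inside, monic): I(r) = n·log(r) = 2·log(8) = 4.1589. ✓

I(r) ≈ 4.1589.


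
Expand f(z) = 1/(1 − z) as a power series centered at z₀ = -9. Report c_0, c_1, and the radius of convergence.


Let w = z − z₀, so z = z₀ + w.
Then 1 − z = 1 − (z₀ + w) = (1 − z₀) − w = 10 − w.
f(z) = 1/(10 − w) = (1/(10)) · 1/(1 − w/(10)) = Σ_{n≥0} w^n / (10)^(n+1).
So c_n = 1/(10)^(n+1):
  c_0 = 1/(10)^1 = 1/10.
  c_1 = 1/(10)^2 = 1/100.
The series is valid for |w/d| < 1, i.e. |z − z₀| < |d|.
Radius of convergence: R = |1 − z₀| = |10| = 10 (distance from z₀ to the singularity z = 1).

c_0 = 1/10, c_1 = 1/100; R = 10.


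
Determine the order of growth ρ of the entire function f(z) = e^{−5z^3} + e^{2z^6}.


Each summand is entire of order 3 and 6 respectively (as in the single-exponential case). The order of a sum is at most the max of the orders, so ρ ≤ 6. For the lower bound: on |z|=r choose arg z so that 2z^6 is real positive; then |e^{2z^6}| = e^{2r^6} while |e^{-5z^3}| ≤ e^{5r^3} = o(e^{2r^6}). So |f| ≥ e^{2r^6}(1 − o(1)) and ρ ≥ 6. Hence ρ = max(3, 6) = 6.
Therefore ρ = 6.

Order ρ = 6.


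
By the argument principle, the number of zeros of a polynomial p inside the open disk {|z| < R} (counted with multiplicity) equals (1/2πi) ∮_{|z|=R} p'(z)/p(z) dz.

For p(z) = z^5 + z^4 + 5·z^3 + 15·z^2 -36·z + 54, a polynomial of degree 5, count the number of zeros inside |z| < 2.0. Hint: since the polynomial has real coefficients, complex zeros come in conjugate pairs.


The zeros of p are: (1 + 1i), (1 - 1i), -3, (0 + 3i), (0 - 3i).
Their magnitudes are: 1.414, 1.414, 3, 3, 3.
Zeros with |z| < R = 2.0: (1 + 1i), (1 - 1i).
Count = 2.
By the argument principle, (1/2πi) ∮_{|z|=R} p'(z)/p(z) dz equals exactly this count.

Number of zeros inside |z| < 2.0: 2.


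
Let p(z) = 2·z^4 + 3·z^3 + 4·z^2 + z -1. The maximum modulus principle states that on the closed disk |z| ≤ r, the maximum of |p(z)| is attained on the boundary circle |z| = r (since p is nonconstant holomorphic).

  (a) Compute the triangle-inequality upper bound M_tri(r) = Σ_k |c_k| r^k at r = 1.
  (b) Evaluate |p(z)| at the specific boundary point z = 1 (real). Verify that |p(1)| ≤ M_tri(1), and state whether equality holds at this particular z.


Coefficients: c_0 = -1, c_1 = 1, c_2 = 4, c_3 = 3, c_4 = 2. Radius r = 1.
Part (a). Triangle bound: M_tri(r) = Σ_k |c_k| r^k
  = |-1|·1^0 + |1|·1^1 + |4|·1^2 + |3|·1^3 + |2|·1^4
  = 1 + 1 + 4 + 3 + 2 = 11.
This bounds M(r) := max_{|z|=r} |p(z)| from above; equality holds iff all terms c_k z^k can be made to align in phase at a single z on |z|=r.
Part (b). At z = 1 (real, on the circle |z| = r):
  p(1) = (-1)·1^0 + (1)·1^1 + (4)·1^2 + (3)·1^3 + (2)·1^4 = 9.
  |p(1)| = 9.
Check: |p(1)| = 9 ≤ 11 = M_tri(1). ✓ Equality does not hold at z = 1 (the coefficients have mixed signs, so the terms do not all align in phase there).

M_tri(1) = 11; |p(1)| = 9; equality at z=1: no.


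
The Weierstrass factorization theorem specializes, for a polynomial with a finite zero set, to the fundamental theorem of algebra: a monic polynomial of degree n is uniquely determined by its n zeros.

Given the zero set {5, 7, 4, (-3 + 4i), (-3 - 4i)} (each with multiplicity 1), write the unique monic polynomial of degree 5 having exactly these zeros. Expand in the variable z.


The polynomial is p(z) = ∏_{α ∈ S} (z − α), where S = {5, 7, 4, (-3 + 4i), (-3 - 4i)}.
Expanding the product yields: p(z) = z^5 -10·z^4 + 12·z^3 -42·z^2 + 1235·z -3500.
Note conjugate pairs combine to real quadratics: (z − (-3+4i))(z − (-3−4i)) = z² + 6z + 25.
The resulting polynomial has degree 5 and real coefficients as required.

p(z) = z^5 -10·z^4 + 12·z^3 -42·z^2 + 1235·z -3500.


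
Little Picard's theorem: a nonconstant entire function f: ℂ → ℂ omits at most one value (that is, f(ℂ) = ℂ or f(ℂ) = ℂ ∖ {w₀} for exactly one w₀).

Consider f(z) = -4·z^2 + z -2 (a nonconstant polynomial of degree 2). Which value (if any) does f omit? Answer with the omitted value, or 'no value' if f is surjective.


Little Picard bounds the complement of f(ℂ) to at most one point.
For every w ∈ ℂ, the equation p(z) − w = 0 is a nonconstant polynomial in z and hence has at least one root by the fundamental theorem of algebra. So p is surjective onto ℂ, omitting no value.

Omitted value: no value.


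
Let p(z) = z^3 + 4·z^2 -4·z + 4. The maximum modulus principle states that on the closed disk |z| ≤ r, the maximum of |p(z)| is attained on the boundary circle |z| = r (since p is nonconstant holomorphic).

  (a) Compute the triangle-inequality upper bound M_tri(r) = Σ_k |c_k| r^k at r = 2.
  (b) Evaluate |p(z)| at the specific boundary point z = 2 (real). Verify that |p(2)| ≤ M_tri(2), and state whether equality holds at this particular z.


Coefficients: c_0 = 4, c_1 = -4, c_2 = 4, c_3 = 1. Radius r = 2.
Part (a). Triangle bound: M_tri(r) = Σ_k |c_k| r^k
  = |4|·2^0 + |-4|·2^1 + |4|·2^2 + |1|·2^3
  = 4 + 8 + 16 + 8 = 36.
This bounds M(r) := max_{|z|=r} |p(z)| from above; equality holds iff all terms c_k z^k can be made to align in phase at a single z on |z|=r.
Part (b). At z = 2 (real, on the circle |z| = r):
  p(2) = (4)·2^0 + (-4)·2^1 + (4)·2^2 + (1)·2^3 = 20.
  |p(2)| = 20.
Check: |p(2)| = 20 ≤ 36 = M_tri(2). ✓ Equality does not hold at z = 2 (the coefficients have mixed signs, so the terms do not all align in phase there).

M_tri(2) = 36; |p(2)| = 20; equality at z=2: no.


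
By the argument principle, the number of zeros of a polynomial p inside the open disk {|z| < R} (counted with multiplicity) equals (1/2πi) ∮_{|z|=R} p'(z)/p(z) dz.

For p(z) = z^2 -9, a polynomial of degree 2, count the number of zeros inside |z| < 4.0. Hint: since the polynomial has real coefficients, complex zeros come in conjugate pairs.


The zeros of p are: 3, -3.
Their magnitudes are: 3, 3.
Zeros with |z| < R = 4.0: 3, -3.
Count = 2.
By the argument principle, (1/2πi) ∮_{|z|=R} p'(z)/p(z) dz equals exactly this count.

Number of zeros inside |z| < 4.0: 2.


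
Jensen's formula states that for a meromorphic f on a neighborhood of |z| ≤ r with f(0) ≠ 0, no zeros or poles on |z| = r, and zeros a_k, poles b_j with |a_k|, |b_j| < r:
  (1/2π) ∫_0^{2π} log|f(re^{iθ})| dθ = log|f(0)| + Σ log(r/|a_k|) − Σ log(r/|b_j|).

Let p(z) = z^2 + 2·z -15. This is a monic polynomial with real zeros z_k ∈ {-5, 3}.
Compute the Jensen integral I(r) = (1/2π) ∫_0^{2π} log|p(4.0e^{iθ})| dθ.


Zeros: -5, 3; r = 4.0.
Inside |z| < r: 3. Outside (|z| ≥ r): -5.
p(0) = -15, so log|p(0)| = log(15) = 2.7081.
Apply Jensen: I(r) = log|p(0)| + Σ_k log(r/|z_k|), summed over zeros inside |z| < r.
  log(r/|z_k|) for z_k = 3: log(4.0/3) = 0.2877
  Outside zeros (-5) contribute nothing to the Jensen sum.
Sum over inside zeros: 0.2877.
I(r) = log|p(0)| + (inside sum) = 2.7081 + 0.2877 = 2.9957.
Note: since some zeros are outside |z| ≤ r, the simplified n·log(r) form does NOT apply — only the inside zeros contribute.

I(r) ≈ 2.9957.


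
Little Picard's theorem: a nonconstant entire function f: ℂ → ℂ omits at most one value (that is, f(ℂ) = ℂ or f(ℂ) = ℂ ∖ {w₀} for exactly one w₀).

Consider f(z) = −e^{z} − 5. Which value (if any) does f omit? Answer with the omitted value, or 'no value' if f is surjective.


Little Picard bounds the complement of f(ℂ) to at most one point.
e^{z} is never zero on ℂ, so -1·e^{z} takes every value in ℂ ∖ {0}. Adding -5 shifts the range to ℂ ∖ {-5}. Thus f omits exactly the value -5.

Omitted value: -5.


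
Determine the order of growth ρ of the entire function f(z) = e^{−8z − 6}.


|e^{−8z − 6}| = e^{Re(-8·z) + -6} ≤ e^{8|z|^1 + -6} = e^{8r^1 + -6} on |z| = r, so ρ ≤ 1. Choosing z on |z|=r so that -8·z is real positive (always possible by picking arg z appropriately) gives |f(z)| = e^{8r^1 + -6}, matching the bound. The additive constant -6 does not affect log log M(r) ~ 1·log r. Hence ρ = 1.
Therefore ρ = 1.

Order ρ = 1.


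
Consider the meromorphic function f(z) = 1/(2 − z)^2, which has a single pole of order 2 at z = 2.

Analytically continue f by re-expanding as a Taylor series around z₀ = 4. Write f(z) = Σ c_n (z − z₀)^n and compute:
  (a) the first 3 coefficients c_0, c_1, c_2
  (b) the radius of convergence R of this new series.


Let w = z − z₀, so z = z₀ + w.
Then 2 − z = 2 − (z₀ + w) = (2 − z₀) − w = -2 − w.
f(z) = 1/(-2 − w)^2 = (1/(-2)^2) · (1 − w/(-2))^{−2}.
By the binomial series (1−u)^{−2} = Σ_{n≥0} C(n+1, 1) u^n for |u|<1, with u = w/(-2):
  c_n = C(n+1, 1) / (-2)^(n+2).
  c_0 = 1/(-2)^2 = 1/4.
  c_1 = 2/(-2)^3 = -1/4.
  c_2 = 3/(-2)^4 = 3/16.
The series is valid for |w/d| < 1, i.e. |z − z₀| < |d|.
Radius of convergence: R = |2 − z₀| = |-2| = 2 (distance from z₀ to the singularity z = 2).

c_0 = 1/4, c_1 = -1/4, c_2 = 3/16; R = 2.


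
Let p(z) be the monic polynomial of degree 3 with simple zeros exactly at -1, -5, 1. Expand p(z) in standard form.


The polynomial is p(z) = ∏_{α ∈ S} (z − α), where S = {-1, -5, 1}.
Expanding the product yields: p(z) = z^3 + 5·z^2 -z -5.
The resulting polynomial has degree 3 and real coefficients as required.

p(z) = z^3 + 5·z^2 -z -5.


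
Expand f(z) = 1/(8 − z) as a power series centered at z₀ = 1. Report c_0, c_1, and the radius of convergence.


Let w = z − z₀, so z = z₀ + w.
Then 8 − z = 8 − (z₀ + w) = (8 − z₀) − w = 7 − w.
f(z) = 1/(7 − w) = (1/(7)) · 1/(1 − w/(7)) = Σ_{n≥0} w^n / (7)^(n+1).
So c_n = 1/(7)^(n+1):
  c_0 = 1/(7)^1 = 1/7.
  c_1 = 1/(7)^2 = 1/49.
The series is valid for |w/d| < 1, i.e. |z − z₀| < |d|.
Radius of convergence: R = |8 − z₀| = |7| = 7 (distance from z₀ to the singularity z = 8).

c_0 = 1/7, c_1 = 1/49; R = 7.


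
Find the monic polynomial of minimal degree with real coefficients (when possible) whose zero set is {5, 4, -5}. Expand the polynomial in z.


The polynomial is p(z) = ∏_{α ∈ S} (z − α), where S = {5, 4, -5}.
Expanding the product yields: p(z) = z^3 -4·z^2 -25·z + 100.
The resulting polynomial has degree 3 and real coefficients as required.

p(z) = z^3 -4·z^2 -25·z + 100.


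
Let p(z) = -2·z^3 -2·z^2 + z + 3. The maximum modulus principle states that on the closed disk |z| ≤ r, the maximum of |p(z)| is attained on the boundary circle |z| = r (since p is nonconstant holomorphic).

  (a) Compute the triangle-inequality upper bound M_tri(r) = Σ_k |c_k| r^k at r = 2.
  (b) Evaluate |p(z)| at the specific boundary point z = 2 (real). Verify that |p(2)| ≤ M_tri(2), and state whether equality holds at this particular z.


Coefficients: c_0 = 3, c_1 = 1, c_2 = -2, c_3 = -2. Radius r = 2.
Part (a). Triangle bound: M_tri(r) = Σ_k |c_k| r^k
  = |3|·2^0 + |1|·2^1 + |-2|·2^2 + |-2|·2^3
  = 3 + 2 + 8 + 16 = 29.
This bounds M(r) := max_{|z|=r} |p(z)| from above; equality holds iff all terms c_k z^k can be made to align in phase at a single z on |z|=r.
Part (b). At z = 2 (real, on the circle |z| = r):
  p(2) = (3)·2^0 + (1)·2^1 + (-2)·2^2 + (-2)·2^3 = -19.
  |p(2)| = 19.
Check: |p(2)| = 19 ≤ 29 = M_tri(2). ✓ Equality does not hold at z = 2 (the coefficients have mixed signs, so the terms do not all align in phase there).

M_tri(2) = 29; |p(2)| = 19; equality at z=2: no.


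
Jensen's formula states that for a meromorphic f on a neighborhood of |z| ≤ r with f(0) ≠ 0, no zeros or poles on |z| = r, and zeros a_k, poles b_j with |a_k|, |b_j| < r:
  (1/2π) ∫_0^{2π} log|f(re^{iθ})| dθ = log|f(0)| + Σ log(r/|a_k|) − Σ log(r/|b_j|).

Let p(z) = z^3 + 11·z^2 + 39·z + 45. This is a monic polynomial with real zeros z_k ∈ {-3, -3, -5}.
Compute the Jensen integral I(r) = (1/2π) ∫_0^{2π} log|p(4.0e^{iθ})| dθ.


Zeros: -5, -3, -3; r = 4.0.
Inside |z| < r: -3, -3. Outside (|z| ≥ r): -5.
p(0) = 45, so log|p(0)| = log(45) = 3.8067.
Apply Jensen: I(r) = log|p(0)| + Σ_k log(r/|z_k|), summed over zeros inside |z| < r.
  log(r/|z_k|) for z_k = -3: log(4.0/3) = 0.2877
  log(r/|z_k|) for z_k = -3: log(4.0/3) = 0.2877
  Outside zeros (-5) contribute nothing to the Jensen sum.
Sum over inside zeros: 0.5754.
I(r) = log|p(0)| + (inside sum) = 3.8067 + 0.5754 = 4.3820.
Note: since some zeros are outside |z| ≤ r, the simplified n·log(r) form does NOT apply — only the inside zeros contribute.

I(r) ≈ 4.3820.


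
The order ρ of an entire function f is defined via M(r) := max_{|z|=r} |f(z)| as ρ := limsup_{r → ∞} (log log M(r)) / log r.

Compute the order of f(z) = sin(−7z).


sin(w) is a linear combination of e^{iw} and e^{−iw} (or e^w, e^{−w} in the hyperbolic case), so |sin(w)| ≤ e^{|w|}. With w = −7z, |w| ≤ 7|z| + 0 = 7r + 0 on |z| = r, giving M(r) ≤ e^{7r + 0}, so ρ ≤ 1. On a suitable ray (z = it for sin/cos; z = t for sinh/cosh, t real → ∞), |sin(−7z)| grows like e^{7|t|}/2, so ρ ≥ 1. Hence ρ = 1.
Therefore ρ = 1.

Order ρ = 1.


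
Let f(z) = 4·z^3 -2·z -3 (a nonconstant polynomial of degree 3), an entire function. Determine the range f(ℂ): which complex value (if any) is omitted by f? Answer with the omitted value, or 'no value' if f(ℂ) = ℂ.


Little Picard bounds the complement of f(ℂ) to at most one point.
For every w ∈ ℂ, the equation p(z) − w = 0 is a nonconstant polynomial in z and hence has at least one root by the fundamental theorem of algebra. So p is surjective onto ℂ, omitting no value.

Omitted value: no value.


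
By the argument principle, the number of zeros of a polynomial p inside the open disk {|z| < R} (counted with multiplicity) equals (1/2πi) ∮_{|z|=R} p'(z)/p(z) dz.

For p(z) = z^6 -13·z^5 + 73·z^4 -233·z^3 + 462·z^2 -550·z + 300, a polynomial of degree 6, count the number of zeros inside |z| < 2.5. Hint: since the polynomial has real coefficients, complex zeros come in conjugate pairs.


The zeros of p are: (1 + 2i), (1 - 2i), 2, 3, (3 + 1i), (3 - 1i).
Their magnitudes are: 2.236, 2.236, 2, 3, 3.162, 3.162.
Zeros with |z| < R = 2.5: (1 + 2i), (1 - 2i), 2.
Count = 3.
By the argument principle, (1/2πi) ∮_{|z|=R} p'(z)/p(z) dz equals exactly this count.

Number of zeros inside |z| < 2.5: 3.


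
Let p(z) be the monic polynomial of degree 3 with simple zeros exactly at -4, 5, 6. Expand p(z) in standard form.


The polynomial is p(z) = ∏_{α ∈ S} (z − α), where S = {-4, 5, 6}.
Expanding the product yields: p(z) = z^3 -7·z^2 -14·z + 120.
The resulting polynomial has degree 3 and real coefficients as required.

p(z) = z^3 -7·z^2 -14·z + 120.


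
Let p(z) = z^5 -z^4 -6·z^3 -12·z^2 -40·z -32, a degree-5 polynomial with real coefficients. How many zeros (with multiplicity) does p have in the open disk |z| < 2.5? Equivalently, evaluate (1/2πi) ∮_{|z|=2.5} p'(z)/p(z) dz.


The zeros of p are: -2, -1, 4, (0 + 2i), (0 - 2i).
Their magnitudes are: 2, 1, 4, 2, 2.
Zeros with |z| < R = 2.5: -2, -1, (0 + 2i), (0 - 2i).
Count = 4.
By the argument principle, (1/2πi) ∮_{|z|=R} p'(z)/p(z) dz equals exactly this count.

Number of zeros inside |z| < 2.5: 4.


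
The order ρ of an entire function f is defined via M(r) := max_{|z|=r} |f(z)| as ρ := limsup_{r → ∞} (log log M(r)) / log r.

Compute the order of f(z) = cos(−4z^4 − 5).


Write cos(w) = (e^{iw} ± e^{−iw})/(2 or 2i), so |cos(w)| ≤ e^{|w|}. With w = −4z^4 − 5, |w| ≤ 4r^4 + 5 on |z|=r, giving M(r) ≤ e^{4r^4 + 5} and ρ ≤ 4. For the lower bound, choose z on |z|=r with -4z^4 purely imaginary of modulus 4r^4; then |cos(−4z^4 − 5)| grows like e^{4r^4}/2, so ρ ≥ 4. Hence ρ = 4.
Therefore ρ = 4.

Order ρ = 4.


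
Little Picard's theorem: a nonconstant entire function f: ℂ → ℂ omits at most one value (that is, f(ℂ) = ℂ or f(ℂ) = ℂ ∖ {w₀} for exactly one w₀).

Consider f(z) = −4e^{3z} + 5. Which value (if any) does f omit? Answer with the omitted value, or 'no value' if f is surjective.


Little Picard bounds the complement of f(ℂ) to at most one point.
e^{3z} is never zero on ℂ, so -4·e^{3z} takes every value in ℂ ∖ {0}. Adding 5 shifts the range to ℂ ∖ {5}. Thus f omits exactly the value 5.

Omitted value: 5.


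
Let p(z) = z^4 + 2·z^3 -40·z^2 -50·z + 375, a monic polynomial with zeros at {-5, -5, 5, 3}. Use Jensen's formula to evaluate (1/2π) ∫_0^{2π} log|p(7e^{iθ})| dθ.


Zeros: -5, -5, 3, 5; r = 7.
Inside |z| < r: -5, -5, 3, 5. Outside (|z| ≥ r): ∅.
p(0) = 375, so log|p(0)| = log(375) = 5.9269.
Apply Jensen: I(r) = log|p(0)| + Σ_k log(r/|z_k|), summed over zeros inside |z| < r.
  log(r/|z_k|) for z_k = -5: log(7/5) = 0.3365
  log(r/|z_k|) for z_k = -5: log(7/5) = 0.3365
  log(r/|z_k|) for z_k = 5: log(7/5) = 0.3365
  log(r/|z_k|) for z_k = 3: log(7/3) = 0.8473
Sum over inside zeros: 1.8567.
I(r) = log|p(0)| + (inside sum) = 5.9269 + 1.8567 = 7.7836.
Closed form (all zeros inside, monic): I(r) = n·log(r) = 4·log(7) = 7.7836. ✓

I(r) ≈ 7.7836.


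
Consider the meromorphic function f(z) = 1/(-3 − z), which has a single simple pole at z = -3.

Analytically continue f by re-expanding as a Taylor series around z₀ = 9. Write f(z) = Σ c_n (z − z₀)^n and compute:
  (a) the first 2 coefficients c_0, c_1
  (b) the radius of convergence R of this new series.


Let w = z − z₀, so z = z₀ + w.
Then -3 − z = -3 − (z₀ + w) = (-3 − z₀) − w = -12 − w.
f(z) = 1/(-12 − w) = (1/(-12)) · 1/(1 − w/(-12)) = Σ_{n≥0} w^n / (-12)^(n+1).
So c_n = 1/(-12)^(n+1):
  c_0 = 1/(-12)^1 = -1/12.
  c_1 = 1/(-12)^2 = 1/144.
The series is valid for |w/d| < 1, i.e. |z − z₀| < |d|.
Radius of convergence: R = |-3 − z₀| = |-12| = 12 (distance from z₀ to the singularity z = -3).

c_0 = -1/12, c_1 = 1/144; R = 12.


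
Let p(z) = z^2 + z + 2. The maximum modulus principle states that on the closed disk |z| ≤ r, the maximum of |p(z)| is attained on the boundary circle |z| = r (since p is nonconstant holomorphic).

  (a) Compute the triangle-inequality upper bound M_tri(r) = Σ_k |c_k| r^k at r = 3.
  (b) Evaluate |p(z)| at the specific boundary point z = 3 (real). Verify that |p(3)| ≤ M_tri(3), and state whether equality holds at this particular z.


Coefficients: c_0 = 2, c_1 = 1, c_2 = 1. Radius r = 3.
Part (a). Triangle bound: M_tri(r) = Σ_k |c_k| r^k
  = |2|·3^0 + |1|·3^1 + |1|·3^2
  = 2 + 3 + 9 = 14.
This bounds M(r) := max_{|z|=r} |p(z)| from above; equality holds iff all terms c_k z^k can be made to align in phase at a single z on |z|=r.
Part (b). At z = 3 (real, on the circle |z| = r):
  p(3) = (2)·3^0 + (1)·3^1 + (1)·3^2 = 14.
  |p(3)| = 14.
Since all nonzero coefficients share the same sign, |p(3)| = 14 = M_tri(3); the triangle bound is attained at z = 3, so in fact M(r) = 14.

M_tri(3) = 14; |p(3)| = 14; equality at z=3: yes.


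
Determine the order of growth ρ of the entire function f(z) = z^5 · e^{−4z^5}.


M(r) = max_{|z|=r} |1|·|z|^5·|e^{−4z^5}| = 1·r^5 · e^{4r^5} (the factors attain their maxima compatibly on |z|=r). Then log M(r) = log 1 + 5·log r + 4r^5, dominated by the last term, so log log M(r) ~ 5·log r. The polynomial factor 1z^5 contributes only a log r term and does not affect the order. ρ = 5.
Therefore ρ = 5.

Order ρ = 5.


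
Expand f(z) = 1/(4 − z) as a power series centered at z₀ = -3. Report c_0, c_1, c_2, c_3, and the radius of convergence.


Let w = z − z₀, so z = z₀ + w.
Then 4 − z = 4 − (z₀ + w) = (4 − z₀) − w = 7 − w.
f(z) = 1/(7 − w) = (1/(7)) · 1/(1 − w/(7)) = Σ_{n≥0} w^n / (7)^(n+1).
So c_n = 1/(7)^(n+1):
  c_0 = 1/(7)^1 = 1/7.
  c_1 = 1/(7)^2 = 1/49.
  c_2 = 1/(7)^3 = 1/343.
  c_3 = 1/(7)^4 = 1/2401.
The series is valid for |w/d| < 1, i.e. |z − z₀| < |d|.
Radius of convergence: R = |4 − z₀| = |7| = 7 (distance from z₀ to the singularity z = 4).

c_0 = 1/7, c_1 = 1/49, c_2 = 1/343, c_3 = 1/2401; R = 7.


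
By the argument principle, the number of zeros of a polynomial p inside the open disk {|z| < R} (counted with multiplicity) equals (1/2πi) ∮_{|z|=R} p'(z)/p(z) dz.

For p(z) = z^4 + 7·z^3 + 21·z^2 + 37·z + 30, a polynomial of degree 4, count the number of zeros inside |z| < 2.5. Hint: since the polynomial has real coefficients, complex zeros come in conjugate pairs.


The zeros of p are: -2, -3, (-1 + 2i), (-1 - 2i).
Their magnitudes are: 2, 3, 2.236, 2.236.
Zeros with |z| < R = 2.5: -2, (-1 + 2i), (-1 - 2i).
Count = 3.
By the argument principle, (1/2πi) ∮_{|z|=R} p'(z)/p(z) dz equals exactly this count.

Number of zeros inside |z| < 2.5: 3.


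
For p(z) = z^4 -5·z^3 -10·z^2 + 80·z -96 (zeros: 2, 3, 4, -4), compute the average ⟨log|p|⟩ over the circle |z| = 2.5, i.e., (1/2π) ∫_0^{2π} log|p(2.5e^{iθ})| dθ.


Zeros: -4, 2, 3, 4; r = 2.5.
Inside |z| < r: 2. Outside (|z| ≥ r): -4, 3, 4.
p(0) = -96, so log|p(0)| = log(96) = 4.5643.
Apply Jensen: I(r) = log|p(0)| + Σ_k log(r/|z_k|), summed over zeros inside |z| < r.
  log(r/|z_k|) for z_k = 2: log(2.5/2) = 0.2231
  Outside zeros (-4, 3, 4) contribute nothing to the Jensen sum.
Sum over inside zeros: 0.2231.
I(r) = log|p(0)| + (inside sum) = 4.5643 + 0.2231 = 4.7875.
Note: since some zeros are outside |z| ≤ r, the simplified n·log(r) form does NOT apply — only the inside zeros contribute.

I(r) ≈ 4.7875.


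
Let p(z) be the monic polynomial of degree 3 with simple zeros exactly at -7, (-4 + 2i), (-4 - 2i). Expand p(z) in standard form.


The polynomial is p(z) = ∏_{α ∈ S} (z − α), where S = {-7, (-4 + 2i), (-4 - 2i)}.
Expanding the product yields: p(z) = z^3 + 15·z^2 + 76·z + 140.
Note conjugate pairs combine to real quadratics: (z − (-4+2i))(z − (-4−2i)) = z² + 8z + 20.
The resulting polynomial has degree 3 and real coefficients as required.

p(z) = z^3 + 15·z^2 + 76·z + 140.


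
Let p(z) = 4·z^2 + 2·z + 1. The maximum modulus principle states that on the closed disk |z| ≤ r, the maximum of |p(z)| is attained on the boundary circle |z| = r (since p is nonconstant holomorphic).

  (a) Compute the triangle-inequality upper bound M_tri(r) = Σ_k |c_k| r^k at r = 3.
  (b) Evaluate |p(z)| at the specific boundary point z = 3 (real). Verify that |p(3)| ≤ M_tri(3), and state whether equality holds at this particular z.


Coefficients: c_0 = 1, c_1 = 2, c_2 = 4. Radius r = 3.
Part (a). Triangle bound: M_tri(r) = Σ_k |c_k| r^k
  = |1|·3^0 + |2|·3^1 + |4|·3^2
  = 1 + 6 + 36 = 43.
This bounds M(r) := max_{|z|=r} |p(z)| from above; equality holds iff all terms c_k z^k can be made to align in phase at a single z on |z|=r.
Part (b). At z = 3 (real, on the circle |z| = r):
  p(3) = (1)·3^0 + (2)·3^1 + (4)·3^2 = 43.
  |p(3)| = 43.
Since all nonzero coefficients share the same sign, |p(3)| = 43 = M_tri(3); the triangle bound is attained at z = 3, so in fact M(r) = 43.

M_tri(3) = 43; |p(3)| = 43; equality at z=3: yes.


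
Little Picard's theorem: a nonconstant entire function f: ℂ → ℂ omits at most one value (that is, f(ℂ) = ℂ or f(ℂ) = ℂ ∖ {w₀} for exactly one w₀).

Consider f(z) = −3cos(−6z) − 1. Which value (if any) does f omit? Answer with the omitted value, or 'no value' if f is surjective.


Little Picard bounds the complement of f(ℂ) to at most one point.
cos is entire and surjective onto ℂ: for every w ∈ ℂ, cos(ζ) = w has a solution ζ ∈ ℂ (e.g., via the complex inverse arccos). With ζ = −6z this gives z = ζ/(-6). Then -3·cos(−6z) takes every value in -3·ℂ = ℂ, and adding -1 is a bijection of ℂ. So f is surjective and omits no value. (Note: only on the real line is cos bounded by [−1, 1].)

Omitted value: no value.


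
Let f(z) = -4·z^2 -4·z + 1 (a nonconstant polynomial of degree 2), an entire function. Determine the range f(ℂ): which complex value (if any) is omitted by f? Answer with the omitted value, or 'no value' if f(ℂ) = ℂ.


Little Picard bounds the complement of f(ℂ) to at most one point.
For every w ∈ ℂ, the equation p(z) − w = 0 is a nonconstant polynomial in z and hence has at least one root by the fundamental theorem of algebra. So p is surjective onto ℂ, omitting no value.

Omitted value: no value.


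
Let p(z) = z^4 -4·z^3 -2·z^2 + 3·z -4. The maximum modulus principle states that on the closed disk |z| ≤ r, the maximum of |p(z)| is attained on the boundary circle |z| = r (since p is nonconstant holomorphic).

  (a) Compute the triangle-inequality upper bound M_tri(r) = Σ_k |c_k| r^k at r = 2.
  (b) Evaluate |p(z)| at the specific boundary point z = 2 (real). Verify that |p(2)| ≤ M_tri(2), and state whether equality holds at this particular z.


Coefficients: c_0 = -4, c_1 = 3, c_2 = -2, c_3 = -4, c_4 = 1. Radius r = 2.
Part (a). Triangle bound: M_tri(r) = Σ_k |c_k| r^k
  = |-4|·2^0 + |3|·2^1 + |-2|·2^2 + |-4|·2^3 + |1|·2^4
  = 4 + 6 + 8 + 32 + 16 = 66.
This bounds M(r) := max_{|z|=r} |p(z)| from above; equality holds iff all terms c_k z^k can be made to align in phase at a single z on |z|=r.
Part (b). At z = 2 (real, on the circle |z| = r):
  p(2) = (-4)·2^0 + (3)·2^1 + (-2)·2^2 + (-4)·2^3 + (1)·2^4 = -22.
  |p(2)| = 22.
Check: |p(2)| = 22 ≤ 66 = M_tri(2). ✓ Equality does not hold at z = 2 (the coefficients have mixed signs, so the terms do not all align in phase there).

M_tri(2) = 66; |p(2)| = 22; equality at z=2: no.


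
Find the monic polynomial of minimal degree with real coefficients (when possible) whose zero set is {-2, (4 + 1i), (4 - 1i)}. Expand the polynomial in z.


The polynomial is p(z) = ∏_{α ∈ S} (z − α), where S = {-2, (4 + 1i), (4 - 1i)}.
Expanding the product yields: p(z) = z^3 -6·z^2 + z + 34.
Note conjugate pairs combine to real quadratics: (z − (4+1i))(z − (4−1i)) = z² − 8z + 17.
The resulting polynomial has degree 3 and real coefficients as required.

p(z) = z^3 -6·z^2 + z + 34.


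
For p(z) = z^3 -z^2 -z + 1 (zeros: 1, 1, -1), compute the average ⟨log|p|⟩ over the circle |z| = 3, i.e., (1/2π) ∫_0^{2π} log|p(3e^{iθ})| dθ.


Zeros: -1, 1, 1; r = 3.
Inside |z| < r: -1, 1, 1. Outside (|z| ≥ r): ∅.
p(0) = 1, so log|p(0)| = log(1) = 0.0000.
Apply Jensen: I(r) = log|p(0)| + Σ_k log(r/|z_k|), summed over zeros inside |z| < r.
  log(r/|z_k|) for z_k = 1: log(3/1) = 1.0986
  log(r/|z_k|) for z_k = 1: log(3/1) = 1.0986
  log(r/|z_k|) for z_k = -1: log(3/1) = 1.0986
Sum over inside zeros: 3.2958.
I(r) = log|p(0)| + (inside sum) = 0.0000 + 3.2958 = 3.2958.
Closed form (all zeros inside, monic): I(r) = n·log(r) = 3·log(3) = 3.2958. ✓

I(r) ≈ 3.2958.


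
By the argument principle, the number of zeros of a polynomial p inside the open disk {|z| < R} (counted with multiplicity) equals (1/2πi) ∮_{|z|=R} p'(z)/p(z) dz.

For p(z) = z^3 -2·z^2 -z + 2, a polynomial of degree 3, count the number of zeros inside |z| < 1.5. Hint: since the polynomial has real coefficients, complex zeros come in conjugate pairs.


The zeros of p are: 1, -1, 2.
Their magnitudes are: 1, 1, 2.
Zeros with |z| < R = 1.5: 1, -1.
Count = 2.
By the argument principle, (1/2πi) ∮_{|z|=R} p'(z)/p(z) dz equals exactly this count.

Number of zeros inside |z| < 1.5: 2.


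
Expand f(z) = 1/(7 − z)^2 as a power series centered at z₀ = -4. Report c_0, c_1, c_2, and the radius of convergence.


Let w = z − z₀, so z = z₀ + w.
Then 7 − z = 7 − (z₀ + w) = (7 − z₀) − w = 11 − w.
f(z) = 1/(11 − w)^2 = (1/(11)^2) · (1 − w/(11))^{−2}.
By the binomial series (1−u)^{−2} = Σ_{n≥0} C(n+1, 1) u^n for |u|<1, with u = w/(11):
  c_n = C(n+1, 1) / (11)^(n+2).
  c_0 = 1/(11)^2 = 1/121.
  c_1 = 2/(11)^3 = 2/1331.
  c_2 = 3/(11)^4 = 3/14641.
The series is valid for |w/d| < 1, i.e. |z − z₀| < |d|.
Radius of convergence: R = |7 − z₀| = |11| = 11 (distance from z₀ to the singularity z = 7).

c_0 = 1/121, c_1 = 2/1331, c_2 = 3/14641; R = 11.


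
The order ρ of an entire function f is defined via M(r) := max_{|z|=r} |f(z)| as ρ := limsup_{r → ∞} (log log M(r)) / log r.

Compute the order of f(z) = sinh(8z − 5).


sinh(w) is a linear combination of e^{iw} and e^{−iw} (or e^w, e^{−w} in the hyperbolic case), so |sinh(w)| ≤ e^{|w|}. With w = 8z − 5, |w| ≤ 8|z| + 5 = 8r + 5 on |z| = r, giving M(r) ≤ e^{8r + 5}, so ρ ≤ 1. On a suitable ray (z = it for sin/cos; z = t for sinh/cosh, t real → ∞), |sinh(8z − 5)| grows like e^{8|t|}/2, so ρ ≥ 1. Hence ρ = 1.
Therefore ρ = 1.

Order ρ = 1.


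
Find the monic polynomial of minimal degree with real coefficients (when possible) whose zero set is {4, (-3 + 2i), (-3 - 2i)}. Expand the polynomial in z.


The polynomial is p(z) = ∏_{α ∈ S} (z − α), where S = {4, (-3 + 2i), (-3 - 2i)}.
Expanding the product yields: p(z) = z^3 + 2·z^2 -11·z -52.
Note conjugate pairs combine to real quadratics: (z − (-3+2i))(z − (-3−2i)) = z² + 6z + 13.
The resulting polynomial has degree 3 and real coefficients as required.

p(z) = z^3 + 2·z^2 -11·z -52.


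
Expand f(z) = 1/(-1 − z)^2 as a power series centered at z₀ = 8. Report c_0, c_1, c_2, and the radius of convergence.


Let w = z − z₀, so z = z₀ + w.
Then -1 − z = -1 − (z₀ + w) = (-1 − z₀) − w = -9 − w.
f(z) = 1/(-9 − w)^2 = (1/(-9)^2) · (1 − w/(-9))^{−2}.
By the binomial series (1−u)^{−2} = Σ_{n≥0} C(n+1, 1) u^n for |u|<1, with u = w/(-9):
  c_n = C(n+1, 1) / (-9)^(n+2).
  c_0 = 1/(-9)^2 = 1/81.
  c_1 = 2/(-9)^3 = -2/729.
  c_2 = 3/(-9)^4 = 1/2187.
The series is valid for |w/d| < 1, i.e. |z − z₀| < |d|.
Radius of convergence: R = |-1 − z₀| = |-9| = 9 (distance from z₀ to the singularity z = -1).

c_0 = 1/81, c_1 = -2/729, c_2 = 1/2187; R = 9.


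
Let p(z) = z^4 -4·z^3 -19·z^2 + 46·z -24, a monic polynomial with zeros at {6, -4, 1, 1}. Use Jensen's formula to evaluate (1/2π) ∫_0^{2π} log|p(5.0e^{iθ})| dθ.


Zeros: -4, 1, 1, 6; r = 5.0.
Inside |z| < r: -4, 1, 1. Outside (|z| ≥ r): 6.
p(0) = -24, so log|p(0)| = log(24) = 3.1781.
Apply Jensen: I(r) = log|p(0)| + Σ_k log(r/|z_k|), summed over zeros inside |z| < r.
  log(r/|z_k|) for z_k = -4: log(5.0/4) = 0.2231
  log(r/|z_k|) for z_k = 1: log(5.0/1) = 1.6094
  log(r/|z_k|) for z_k = 1: log(5.0/1) = 1.6094
  Outside zeros (6) contribute nothing to the Jensen sum.
Sum over inside zeros: 3.4420.
I(r) = log|p(0)| + (inside sum) = 3.1781 + 3.4420 = 6.6201.
Note: since some zeros are outside |z| ≤ r, the simplified n·log(r) form does NOT apply — only the inside zeros contribute.

I(r) ≈ 6.6201.


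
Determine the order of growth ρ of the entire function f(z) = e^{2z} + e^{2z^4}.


Each summand is entire of order 1 and 4 respectively (as in the single-exponential case). The order of a sum is at most the max of the orders, so ρ ≤ 4. For the lower bound: on |z|=r choose arg z so that 2z^4 is real positive; then |e^{2z^4}| = e^{2r^4} while |e^{2z}| ≤ e^{2r^1} = o(e^{2r^4}). So |f| ≥ e^{2r^4}(1 − o(1)) and ρ ≥ 4. Hence ρ = max(1, 4) = 4.
Therefore ρ = 4.

Order ρ = 4.


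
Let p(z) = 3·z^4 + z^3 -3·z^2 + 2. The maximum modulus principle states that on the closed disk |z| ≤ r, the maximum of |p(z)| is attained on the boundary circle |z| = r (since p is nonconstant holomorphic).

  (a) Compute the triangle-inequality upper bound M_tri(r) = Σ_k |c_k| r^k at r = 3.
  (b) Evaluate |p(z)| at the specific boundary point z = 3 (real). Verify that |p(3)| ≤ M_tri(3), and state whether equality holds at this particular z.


Coefficients: c_0 = 2, c_1 = 0, c_2 = -3, c_3 = 1, c_4 = 3. Radius r = 3.
Part (a). Triangle bound: M_tri(r) = Σ_k |c_k| r^k
  = |2|·3^0 + |0|·3^1 + |-3|·3^2 + |1|·3^3 + |3|·3^4
  = 2 + 0 + 27 + 27 + 243 = 299.
This bounds M(r) := max_{|z|=r} |p(z)| from above; equality holds iff all terms c_k z^k can be made to align in phase at a single z on |z|=r.
Part (b). At z = 3 (real, on the circle |z| = r):
  p(3) = (2)·3^0 + (0)·3^1 + (-3)·3^2 + (1)·3^3 + (3)·3^4 = 245.
  |p(3)| = 245.
Check: |p(3)| = 245 ≤ 299 = M_tri(3). ✓ Equality does not hold at z = 3 (the coefficients have mixed signs, so the terms do not all align in phase there).

M_tri(3) = 299; |p(3)| = 245; equality at z=3: no.


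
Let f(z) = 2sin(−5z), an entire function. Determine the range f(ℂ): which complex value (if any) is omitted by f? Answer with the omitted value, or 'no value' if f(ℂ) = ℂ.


Little Picard bounds the complement of f(ℂ) to at most one point.
sin is entire and surjective onto ℂ: for every w ∈ ℂ, sin(ζ) = w has a solution ζ ∈ ℂ (e.g., via the complex inverse arcsin). With ζ = −5z this gives z = ζ/(-5). Then 2·sin(−5z) takes every value in 2·ℂ = ℂ, and adding 0 is a bijection of ℂ. So f is surjective and omits no value. (Note: only on the real line is sin bounded by [−1, 1].)

Omitted value: no value.


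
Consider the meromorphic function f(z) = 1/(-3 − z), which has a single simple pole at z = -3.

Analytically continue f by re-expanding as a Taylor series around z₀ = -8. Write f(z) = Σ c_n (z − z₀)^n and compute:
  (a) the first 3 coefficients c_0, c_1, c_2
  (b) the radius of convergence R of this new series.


Let w = z − z₀, so z = z₀ + w.
Then -3 − z = -3 − (z₀ + w) = (-3 − z₀) − w = 5 − w.
f(z) = 1/(5 − w) = (1/(5)) · 1/(1 − w/(5)) = Σ_{n≥0} w^n / (5)^(n+1).
So c_n = 1/(5)^(n+1):
  c_0 = 1/(5)^1 = 1/5.
  c_1 = 1/(5)^2 = 1/25.
  c_2 = 1/(5)^3 = 1/125.
The series is valid for |w/d| < 1, i.e. |z − z₀| < |d|.
Radius of convergence: R = |-3 − z₀| = |5| = 5 (distance from z₀ to the singularity z = -3).

c_0 = 1/5, c_1 = 1/25, c_2 = 1/125; R = 5.


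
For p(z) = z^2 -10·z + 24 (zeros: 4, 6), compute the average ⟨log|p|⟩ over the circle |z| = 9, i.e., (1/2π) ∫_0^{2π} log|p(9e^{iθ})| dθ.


Zeros: 4, 6; r = 9.
Inside |z| < r: 4, 6. Outside (|z| ≥ r): ∅.
p(0) = 24, so log|p(0)| = log(24) = 3.1781.
Apply Jensen: I(r) = log|p(0)| + Σ_k log(r/|z_k|), summed over zeros inside |z| < r.
  log(r/|z_k|) for z_k = 4: log(9/4) = 0.8109
  log(r/|z_k|) for z_k = 6: log(9/6) = 0.4055
Sum over inside zeros: 1.2164.
I(r) = log|p(0)| + (inside sum) = 3.1781 + 1.2164 = 4.3944.
Closed form (all zeros inside, monic): I(r) = n·log(r) = 2·log(9) = 4.3944. ✓

I(r) ≈ 4.3944.


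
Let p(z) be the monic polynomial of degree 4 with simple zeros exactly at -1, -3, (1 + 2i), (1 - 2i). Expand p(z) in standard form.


The polynomial is p(z) = ∏_{α ∈ S} (z − α), where S = {-1, -3, (1 + 2i), (1 - 2i)}.
Expanding the product yields: p(z) = z^4 + 2·z^3 + 14·z + 15.
Note conjugate pairs combine to real quadratics: (z − (1+2i))(z − (1−2i)) = z² − 2z + 5.
The resulting polynomial has degree 4 and real coefficients as required.

p(z) = z^4 + 2·z^3 + 14·z + 15.


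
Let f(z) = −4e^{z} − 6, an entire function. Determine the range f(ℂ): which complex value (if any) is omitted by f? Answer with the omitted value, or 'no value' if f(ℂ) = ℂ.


Little Picard bounds the complement of f(ℂ) to at most one point.
e^{z} is never zero on ℂ, so -4·e^{z} takes every value in ℂ ∖ {0}. Adding -6 shifts the range to ℂ ∖ {-6}. Thus f omits exactly the value -6.

Omitted value: -6.


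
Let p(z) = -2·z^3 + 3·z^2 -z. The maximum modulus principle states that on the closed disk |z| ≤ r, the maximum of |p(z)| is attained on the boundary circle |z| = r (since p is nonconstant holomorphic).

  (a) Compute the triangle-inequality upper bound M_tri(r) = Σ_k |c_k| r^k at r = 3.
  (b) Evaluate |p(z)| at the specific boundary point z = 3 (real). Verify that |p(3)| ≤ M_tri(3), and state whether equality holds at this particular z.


Coefficients: c_0 = 0, c_1 = -1, c_2 = 3, c_3 = -2. Radius r = 3.
Part (a). Triangle bound: M_tri(r) = Σ_k |c_k| r^k
  = |0|·3^0 + |-1|·3^1 + |3|·3^2 + |-2|·3^3
  = 0 + 3 + 27 + 54 = 84.
This bounds M(r) := max_{|z|=r} |p(z)| from above; equality holds iff all terms c_k z^k can be made to align in phase at a single z on |z|=r.
Part (b). At z = 3 (real, on the circle |z| = r):
  p(3) = (0)·3^0 + (-1)·3^1 + (3)·3^2 + (-2)·3^3 = -30.
  |p(3)| = 30.
Check: |p(3)| = 30 ≤ 84 = M_tri(3). ✓ Equality does not hold at z = 3 (the coefficients have mixed signs, so the terms do not all align in phase there).

M_tri(3) = 84; |p(3)| = 30; equality at z=3: no.
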